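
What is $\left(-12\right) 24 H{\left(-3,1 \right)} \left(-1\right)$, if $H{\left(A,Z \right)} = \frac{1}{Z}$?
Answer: $288$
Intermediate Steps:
$\left(-12\right) 24 H{\left(-3,1 \right)} \left(-1\right) = \left(-12\right) 24 \cdot 1^{-1} \left(-1\right) = - 288 \cdot 1 \left(-1\right) = \left(-288\right) \left(-1\right) = 288$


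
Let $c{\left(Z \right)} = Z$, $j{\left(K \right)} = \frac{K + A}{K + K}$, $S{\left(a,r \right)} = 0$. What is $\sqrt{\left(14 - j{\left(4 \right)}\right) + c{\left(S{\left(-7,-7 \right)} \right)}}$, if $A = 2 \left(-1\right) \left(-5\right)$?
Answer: $\frac{7}{2} \approx 3.5$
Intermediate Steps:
$A = 10$ ($A = \left(-2\right) \left(-5\right) = 10$)
$j{\left(K \right)} = \frac{10 + K}{2 K}$ ($j{\left(K \right)} = \frac{K + 10}{K + K} = \frac{10 + K}{2 K}$)
$\sqrt{\left(14 - j{\left(4 \right)}\right) + c{\left(S{\left(-7,-7 \right)} \right)}} = \sqrt{\left(14 - \frac{10 + 4}{2 \cdot 4}\right) + 0} = \sqrt{\left(14 - \frac{1}{2} \cdot \frac{1}{4} \cdot 14\right) + 0} = \sqrt{\left(14 - \frac{7}{4}\right) + 0} = \sqrt{\frac{49}{4} + 0} = \sqrt{\frac{49}{4}} = \frac{7}{2}$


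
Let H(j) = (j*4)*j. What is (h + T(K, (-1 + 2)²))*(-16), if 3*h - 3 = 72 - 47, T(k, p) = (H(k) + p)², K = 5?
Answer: -490096/3 ≈ -1.6337e+5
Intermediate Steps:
H(j) = 4*j² (H(j) = (4*j)*j = 4*j²)
T(k, p) = (p + 4*k²)² (T(k, p) = (4*k² + p)² = (p + 4*k²)²)
h = 28/3 (h = 1 + (72 - 47)/3 = 1 + (⅓)*25 = 1 + 25/3 = 28/3 ≈ 9.3333)
(h + T(K, (-1 + 2)²))*(-16) = (28/3 + ((-1 + 2)² + 4*5²)²)*(-16) = (28/3 + (1² + 4*25)²)*(-16) = (28/3 + (1 + 100)²)*(-16) = (28/3 + 101²)*(-16) = (28/3 + 10201)*(-16) = (30631/3)*(-16) = -490096/3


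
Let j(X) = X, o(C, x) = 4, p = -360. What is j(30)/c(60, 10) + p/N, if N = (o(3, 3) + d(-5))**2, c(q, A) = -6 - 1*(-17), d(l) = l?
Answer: -3930/11 ≈ -357.27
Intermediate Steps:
c(q, A) = 11 (c(q, A) = -6 + 17 = 11)
N = 1 (N = (4 - 5)**2 = (-1)**2 = 1)
j(30)/c(60, 10) + p/N = 30/11 - 360/1 = 30*(1/11) - 360*1 = 30/11 - 360 = -3930/11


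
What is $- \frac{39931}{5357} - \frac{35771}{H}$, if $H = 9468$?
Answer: $- \frac{569691955}{50720076} \approx -11.232$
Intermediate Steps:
$- \frac{39931}{5357} - \frac{35771}{H} = - \frac{39931}{5357} - \frac{35771}{9468} = - \frac{569691955}{50720076}$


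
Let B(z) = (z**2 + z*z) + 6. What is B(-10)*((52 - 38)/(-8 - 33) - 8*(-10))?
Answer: 672796/41 ≈ 16410.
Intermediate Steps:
B(z) = 6 + 2*z**2 (B(z) = (z**2 + z**2) + 6 = 2*z**2 + 6 = 6 + 2*z**2)
B(-10)*((52 - 38)/(-8 - 33) - 8*(-10)) = (6 + 2*(-10)**2)*((52 - 38)/(-8 - 33) - 8*(-10)) = (6 + 2*100)*(14/(-41) + 80) = (6 + 200)*(14*(-1/41) + 80) = 206*(-14/41 + 80) = 206*(3266/41) = 672796/41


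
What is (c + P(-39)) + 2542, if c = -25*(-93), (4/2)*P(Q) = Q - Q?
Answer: 4867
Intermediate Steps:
P(Q) = 0 (P(Q) = (Q - Q)/2 = (½)*0 = 0)
c = 2325
(c + P(-39)) + 2542 = (2325 + 0) + 2542 = 2325 + 2542 = 4867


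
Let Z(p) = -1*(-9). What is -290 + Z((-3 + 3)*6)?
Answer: -281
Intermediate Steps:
Z(p) = 9
-290 + Z((-3 + 3)*6) = -290 + 9 = -281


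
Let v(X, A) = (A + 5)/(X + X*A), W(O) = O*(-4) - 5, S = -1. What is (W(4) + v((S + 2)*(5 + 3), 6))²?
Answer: 1357225/3136 ≈ 432.79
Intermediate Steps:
W(O) = -5 - 4*O (W(O) = -4*O - 5 = -5 - 4*O)
v(X, A) = (5 + A)/(X + A*X)
(W(4) + v((S + 2)*(5 + 3), 6))² = ((-5 - 4*4) + (5 + 6)/((((-1 + 2)*(5 + 3)))*(1 + 6)))² = ((-5 - 16) + 11/((1*8)*7))² = (-21 + (⅐)*11/8)² = (-21 + (⅛)*(⅐)*11)² = (-21 + 11/56)² = (-1165/56)² = 1357225/3136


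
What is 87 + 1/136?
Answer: 11833/136 ≈ 87.007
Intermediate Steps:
87 + 1/136 = 11833/136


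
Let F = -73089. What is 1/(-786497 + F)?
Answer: -1/859586 ≈ -1.1634e-6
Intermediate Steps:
1/(-786497 + F) = 1/(-786497 - 73089) = 1/(-859586) = -1/859586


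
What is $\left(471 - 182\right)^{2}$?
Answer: $83521$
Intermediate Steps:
$\left(471 - 182\right)^{2} = 289^{2} = 83521$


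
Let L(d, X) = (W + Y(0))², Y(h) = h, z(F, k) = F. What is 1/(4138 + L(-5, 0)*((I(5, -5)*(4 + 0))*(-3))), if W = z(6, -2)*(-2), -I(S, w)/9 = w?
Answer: -1/73622 ≈ -1.3583e-5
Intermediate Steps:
I(S, w) = -9*w
W = -12 (W = 6*(-2) = -12)
L(d, X) = 144 (L(d, X) = (-12 + 0)² = (-12)² = 144)
1/(4138 + L(-5, 0)*((I(5, -5)*(4 + 0))*(-3))) = 1/(4138 + 144*(((-9*(-5))*(4 + 0))*(-3))) = 1/(4138 + 144*((45*4)*(-3))) = 1/(4138 + 144*(180*(-3))) = 1/(4138 + 144*(-540)) = 1/(4138 - 77760) = 1/(-73622) = -1/73622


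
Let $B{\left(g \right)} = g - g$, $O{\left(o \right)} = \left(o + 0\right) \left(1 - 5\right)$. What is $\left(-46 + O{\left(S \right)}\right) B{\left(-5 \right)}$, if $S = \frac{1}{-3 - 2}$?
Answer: $0$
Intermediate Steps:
$S = - \frac{1}{5}$ ($S = \frac{1}{-5} = - \frac{1}{5} \approx -0.2$)
$O{\left(o \right)} = - 4 o$ ($O{\left(o \right)} = o \left(-4\right) = - 4 o$)
$B{\left(g \right)} = 0$
$\left(-46 + O{\left(S \right)}\right) B{\left(-5 \right)} = \left(-46 - - \frac{4}{5}\right) 0 = \left(-46 + \frac{4}{5}\right) 0 = \left(- \frac{226}{5}\right) 0 = 0$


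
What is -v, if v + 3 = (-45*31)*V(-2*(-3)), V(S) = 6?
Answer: 8373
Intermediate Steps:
v = -8373 (v = -3 - 45*31*6 = -3 - 1395*6 = -3 - 8370 = -8373)
-v = -1*(-8373) = 8373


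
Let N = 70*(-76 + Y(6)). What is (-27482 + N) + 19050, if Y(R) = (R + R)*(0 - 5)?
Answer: -17952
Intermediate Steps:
Y(R) = -10*R (Y(R) = (2*R)*(-5) = -10*R)
N = -9520 (N = 70*(-76 - 10*6) = 70*(-76 - 60) = 70*(-136) = -9520)
(-27482 + N) + 19050 = (-27482 - 9520) + 19050 = -37002 + 19050 = -17952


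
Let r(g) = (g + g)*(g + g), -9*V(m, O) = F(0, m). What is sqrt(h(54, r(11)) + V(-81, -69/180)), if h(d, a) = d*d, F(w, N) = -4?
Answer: 2*sqrt(6562)/3 ≈ 54.004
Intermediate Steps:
V(m, O) = 4/9 (V(m, O) = -1/9*(-4) = 4/9)
r(g) = 4*g**2 (r(g) = (2*g)*(2*g) = 4*g**2)
h(d, a) = d**2
sqrt(h(54, r(11)) + V(-81, -69/180)) = sqrt(54**2 + 4/9) = sqrt(2916 + 4/9) = sqrt(26248/9) = 2*sqrt(6562)/3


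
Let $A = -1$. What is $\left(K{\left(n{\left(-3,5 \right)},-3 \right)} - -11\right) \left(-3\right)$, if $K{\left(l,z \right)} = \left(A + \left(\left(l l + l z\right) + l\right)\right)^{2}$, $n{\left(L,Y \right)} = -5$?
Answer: $-3501$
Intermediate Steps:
$K{\left(l,z \right)} = \left(-1 + l + l^{2} + l z\right)^{2}$ ($K{\left(l,z \right)} = \left(-1 + \left(\left(l l + l z\right) + l\right)\right)^{2} = \left(-1 + \left(\left(l^{2} + l z\right) + l\right)\right)^{2} = \left(-1 + \left(l + l^{2} + l z\right)\right)^{2} = \left(-1 + l + l^{2} + l z\right)^{2}$)
$\left(K{\left(n{\left(-3,5 \right)},-3 \right)} - -11\right) \left(-3\right) = \left(\left(-1 - 5 + \left(-5\right)^{2} - -15\right)^{2} - -11\right) \left(-3\right) = \left(\left(-1 - 5 + 25 + 15\right)^{2} + 11\right) \left(-3\right) = \left(34^{2} + 11\right) \left(-3\right) = \left(1156 + 11\right) \left(-3\right) = 1167 \left(-3\right) = -3501$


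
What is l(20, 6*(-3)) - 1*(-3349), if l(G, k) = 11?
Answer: 3360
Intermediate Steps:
l(20, 6*(-3)) - 1*(-3349) = 11 - 1*(-3349) = 11 + 3349 = 3360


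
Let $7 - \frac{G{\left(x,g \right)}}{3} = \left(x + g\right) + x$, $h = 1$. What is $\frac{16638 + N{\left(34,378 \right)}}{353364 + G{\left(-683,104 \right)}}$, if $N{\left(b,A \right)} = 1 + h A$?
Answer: $\frac{17017}{357171} \approx 0.047644$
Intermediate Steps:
$N{\left(b,A \right)} = 1 + A$ ($N{\left(b,A \right)} = 1 + 1 A = 1 + A$)
$G{\left(x,g \right)} = 21 - 6 x - 3 g$ ($G{\left(x,g \right)} = 21 - 3 \left(\left(x + g\right) + x\right) = 21 - 3 \left(\left(g + x\right) + x\right) = 21 - 3 \left(g + 2 x\right) = 21 - \left(3 g + 6 x\right) = 21 - 6 x - 3 g$)
$\frac{16638 + N{\left(34,378 \right)}}{353364 + G{\left(-683,104 \right)}} = \frac{16638 + \left(1 + 378\right)}{353364 - -3807} = \frac{16638 + 379}{353364 + \left(21 + 4098 - 312\right)} = \frac{17017}{353364 + 3807} = \frac{17017}{357171}$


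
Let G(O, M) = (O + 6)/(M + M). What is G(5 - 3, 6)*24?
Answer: 16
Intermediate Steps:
G(O, M) = (6 + O)/(2*M) (G(O, M) = (6 + O)/((2*M)) = (6 + O)*(1/(2*M)) = (6 + O)/(2*M))
G(5 - 3, 6)*24 = ((½)*(6 + (5 - 3))/6)*24 = ((½)*(⅙)*(6 + 2))*24 = ((½)*(⅙)*8)*24 = (⅔)*24 = 16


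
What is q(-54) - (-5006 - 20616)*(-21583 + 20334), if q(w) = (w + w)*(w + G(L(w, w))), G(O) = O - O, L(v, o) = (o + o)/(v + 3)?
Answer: -31996046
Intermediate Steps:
L(v, o) = 2*o/(3 + v) (L(v, o) = (2*o)/(3 + v) = 2*o/(3 + v))
G(O) = 0
q(w) = 2*w² (q(w) = (w + w)*(w + 0) = (2*w)*w = 2*w²)
q(-54) - (-5006 - 20616)*(-21583 + 20334) = 2*(-54)² - (-5006 - 20616)*(-21583 + 20334) = 2*2916 - (-25622)*(-1249) = 5832 - 1*32001878 = 5832 - 32001878 = -31996046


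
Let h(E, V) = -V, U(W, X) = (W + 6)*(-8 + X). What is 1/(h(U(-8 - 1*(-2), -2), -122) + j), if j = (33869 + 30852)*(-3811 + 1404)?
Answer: -1/155783325 ≈ -6.4192e-9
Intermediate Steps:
U(W, X) = (-8 + X)*(6 + W) (U(W, X) = (6 + W)*(-8 + X) = (-8 + X)*(6 + W))
j = -155783447 (j = 64721*(-2407) = -155783447)
1/(h(U(-8 - 1*(-2), -2), -122) + j) = 1/(-1*(-122) - 155783447) = 1/(122 - 155783447) = 1/(-155783325) = -1/155783325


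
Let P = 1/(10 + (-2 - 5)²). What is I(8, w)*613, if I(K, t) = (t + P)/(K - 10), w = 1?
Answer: -18390/59 ≈ -311.69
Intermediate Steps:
P = 1/59 (P = 1/(10 + (-7)²) = 1/(10 + 49) = 1/59 ≈ 0.016949)
I(K, t) = (1/59 + t)/(-10 + K) (I(K, t) = (t + 1/59)/(K - 10) = (1/59 + t)/(-10 + K))
I(8, w)*613 = ((1/59 + 1)/(-10 + 8))*613 = ((60/59)/(-2))*613 = -½*60/59*613 = -30/59*613 = -18390/59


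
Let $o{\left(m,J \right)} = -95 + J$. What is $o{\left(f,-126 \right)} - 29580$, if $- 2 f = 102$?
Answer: $-29801$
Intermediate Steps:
$f = -51$ ($f = \left(- \frac{1}{2}\right) 102 = -51$)
$o{\left(f,-126 \right)} - 29580 = \left(-95 - 126\right) - 29580 = -221 - 29580 = -29801$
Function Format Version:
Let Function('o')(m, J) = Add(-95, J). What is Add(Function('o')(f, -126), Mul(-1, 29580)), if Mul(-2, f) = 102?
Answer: -29801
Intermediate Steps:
f = -51 (f = Mul(Rational(-1, 2), 102) = -51)
Add(Function('o')(f, -126), Mul(-1, 29580)) = Add(Add(-95, -126), Mul(-1, 29580)) = Add(-221, -29580) = -29801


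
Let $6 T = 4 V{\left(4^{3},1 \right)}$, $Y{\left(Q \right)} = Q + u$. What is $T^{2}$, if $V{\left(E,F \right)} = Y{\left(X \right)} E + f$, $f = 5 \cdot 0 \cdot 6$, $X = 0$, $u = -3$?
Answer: $16384$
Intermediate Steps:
$Y{\left(Q \right)} = -3 + Q$ ($Y{\left(Q \right)} = Q - 3 = -3 + Q$)
$f = 0$ ($f = 0 \cdot 6 = 0$)
$V{\left(E,F \right)} = - 3 E$ ($V{\left(E,F \right)} = \left(-3 + 0\right) E + 0 = - 3 E + 0 = - 3 E$)
$T = -128$ ($T = \frac{4 \left(- 3 \cdot 4^{3}\right)}{6} = \frac{4 \left(\left(-3\right) 64\right)}{6} = \frac{4 \left(-192\right)}{6} = \frac{1}{6} \left(-768\right) = -128$)
$T^{2} = \left(-128\right)^{2} = 16384$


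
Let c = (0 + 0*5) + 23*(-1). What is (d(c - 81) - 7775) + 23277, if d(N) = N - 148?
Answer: 15250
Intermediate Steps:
c = -23 (c = (0 + 0) - 23 = 0 - 23 = -23)
d(N) = -148 + N
(d(c - 81) - 7775) + 23277 = ((-148 + (-23 - 81)) - 7775) + 23277 = ((-148 - 104) - 7775) + 23277 = (-252 - 7775) + 23277 = -8027 + 23277 = 15250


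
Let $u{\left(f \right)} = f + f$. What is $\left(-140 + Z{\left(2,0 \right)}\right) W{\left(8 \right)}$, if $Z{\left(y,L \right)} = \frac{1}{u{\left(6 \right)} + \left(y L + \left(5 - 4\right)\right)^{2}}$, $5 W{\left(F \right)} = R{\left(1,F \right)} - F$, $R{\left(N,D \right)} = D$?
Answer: $0$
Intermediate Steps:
$W{\left(F \right)} = 0$ ($W{\left(F \right)} = \frac{F - F}{5} = \frac{1}{5} \cdot 0 = 0$)
$u{\left(f \right)} = 2 f$
$Z{\left(y,L \right)} = \frac{1}{12 + \left(1 + L y\right)^{2}}$ ($Z{\left(y,L \right)} = \frac{1}{2 \cdot 6 + \left(y L + \left(5 - 4\right)\right)^{2}} = \frac{1}{12 + \left(L y + \left(5 - 4\right)\right)^{2}} = \frac{1}{12 + \left(L y + 1\right)^{2}} = \frac{1}{12 + \left(1 + L y\right)^{2}}$)
$\left(-140 + Z{\left(2,0 \right)}\right) W{\left(8 \right)} = \left(-140 + \frac{1}{12 + \left(1 + 0 \cdot 2\right)^{2}}\right) 0 = \left(-140 + \frac{1}{12 + \left(1 + 0\right)^{2}}\right) 0 = \left(-140 + \frac{1}{12 + 1^{2}}\right) 0 = \left(-140 + \frac{1}{12 + 1}\right) 0 = \left(-140 + \frac{1}{13}\right) 0 = \left(- \frac{1819}{13}\right) 0 = 0$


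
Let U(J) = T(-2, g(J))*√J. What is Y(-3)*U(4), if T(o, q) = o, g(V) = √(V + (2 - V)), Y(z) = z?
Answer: 12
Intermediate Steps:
g(V) = √2
U(J) = -2*√J
Y(-3)*U(4) = -(-6)*√4 = -(-6)*2 = -3*(-4) = 12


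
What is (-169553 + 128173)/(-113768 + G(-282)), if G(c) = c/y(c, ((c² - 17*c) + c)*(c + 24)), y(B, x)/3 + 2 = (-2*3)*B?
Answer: 34966100/96134007 ≈ 0.36372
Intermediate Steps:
y(B, x) = -6 - 18*B (y(B, x) = -6 + 3*((-2*3)*B) = -6 + 3*(-6*B) = -6 - 18*B)
G(c) = c/(-6 - 18*c)
(-169553 + 128173)/(-113768 + G(-282)) = (-169553 + 128173)/(-113768 - 1*(-282)/(6 + 18*(-282))) = -41380/(-113768 - 1*(-282)/(6 - 5076)) = -41380/(-113768 - 1*(-282)/(-5070)) = -41380/(-113768 - 1*(-282)*(-1/5070)) = -41380/(-113768 - 47/845) = -41380/(-96134007/845) = -41380*(-845/96134007) = 34966100/96134007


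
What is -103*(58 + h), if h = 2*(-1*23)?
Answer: -1236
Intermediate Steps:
h = -46 (h = 2*(-23) = -46)
-103*(58 + h) = -103*(58 - 46) = -103*12 = -1236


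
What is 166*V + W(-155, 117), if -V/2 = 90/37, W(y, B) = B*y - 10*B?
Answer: -744165/37 ≈ -20113.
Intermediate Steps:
W(y, B) = -10*B + B*y
V = -180/37 ≈ -4.8649
166*V + W(-155, 117) = 166*(-180/37) + 117*(-10 - 155) = -29880/37 + 117*(-165) = -29880/37 - 19305 = -744165/37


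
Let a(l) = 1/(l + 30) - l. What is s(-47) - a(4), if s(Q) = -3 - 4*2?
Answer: -239/34 ≈ -7.0294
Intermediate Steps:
s(Q) = -11 (s(Q) = -3 - 8 = -11)
a(l) = 1/(30 + l) - l
s(-47) - a(4) = -11 - (1 - 1*4**2 - 30*4)/(30 + 4) = -11 - (1 - 1*16 - 120)/34 = -11 - (1 - 16 - 120)/34 = -11 - (-135)/34 = -11 - 1*(-135/34) = -11 + 135/34 = -239/34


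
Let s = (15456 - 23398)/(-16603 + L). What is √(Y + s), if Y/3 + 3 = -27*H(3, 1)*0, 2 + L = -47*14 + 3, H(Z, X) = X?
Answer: I*√636022370/8630 ≈ 2.9223*I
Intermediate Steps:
L = -657 (L = -2 + (-47*14 + 3) = -2 + (-658 + 3) = -2 - 655 = -657)
s = 3971/8630 (s = (15456 - 23398)/(-16603 - 657) = -7942/(-17260) = -7942*(-1/17260) = 3971/8630 ≈ 0.46014)
Y = -9 (Y = -9 + 3*(-27*1*0) = -9 + 3*(-27*0) = -9 + 3*0 = -9 + 0 = -9)
√(Y + s) = √(-9 + 3971/8630) = √(-73699/8630) = I*√636022370/8630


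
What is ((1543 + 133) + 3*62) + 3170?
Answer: 5032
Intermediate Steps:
((1543 + 133) + 3*62) + 3170 = (1676 + 186) + 3170 = 1862 + 3170 = 5032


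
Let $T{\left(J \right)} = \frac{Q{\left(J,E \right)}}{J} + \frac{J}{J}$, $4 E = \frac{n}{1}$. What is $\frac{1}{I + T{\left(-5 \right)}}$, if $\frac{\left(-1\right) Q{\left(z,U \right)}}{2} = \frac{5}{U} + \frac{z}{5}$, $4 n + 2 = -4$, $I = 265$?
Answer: $\frac{15}{3904} \approx 0.0038422$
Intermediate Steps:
$n = - \frac{3}{2}$ ($n = - \frac{1}{2} + \frac{1}{4} \left(-4\right) = - \frac{1}{2} - 1 = - \frac{3}{2} \approx -1.5$)
$E = - \frac{3}{8}$ ($E = \frac{\left(- \frac{3}{2}\right) 1^{-1}}{4} = \frac{\left(- \frac{3}{2}\right) 1}{4} = \frac{1}{4} \left(- \frac{3}{2}\right) = - \frac{3}{8} \approx -0.375$)
$Q{\left(z,U \right)} = - \frac{10}{U} - \frac{2 z}{5}$ ($Q{\left(z,U \right)} = - 2 \left(\frac{5}{U} + \frac{z}{5}\right) = - \frac{10}{U} - \frac{2 z}{5}$)
$T{\left(J \right)} = 1 + \frac{\frac{80}{3} - \frac{2 J}{5}}{J}$ ($T{\left(J \right)} = \frac{- \frac{10}{- \frac{3}{8}} - \frac{2 J}{5}}{J} + \frac{J}{J} = \frac{\left(-10\right) \left(- \frac{8}{3}\right) - \frac{2 J}{5}}{J} + 1 = \frac{\frac{80}{3} - \frac{2 J}{5}}{J} + 1 = 1 + \frac{\frac{80}{3} - \frac{2 J}{5}}{J}$)
$\frac{1}{I + T{\left(-5 \right)}} = \frac{1}{265 + \frac{400 + 9 \left(-5\right)}{15 \left(-5\right)}} = \frac{1}{265 + \frac{1}{15} \left(- \frac{1}{5}\right) \left(400 - 45\right)} = \frac{1}{265 + \frac{1}{15} \left(- \frac{1}{5}\right) 355} = \frac{1}{265 - \frac{71}{15}} = \frac{1}{\frac{3904}{15}} = \frac{15}{3904}$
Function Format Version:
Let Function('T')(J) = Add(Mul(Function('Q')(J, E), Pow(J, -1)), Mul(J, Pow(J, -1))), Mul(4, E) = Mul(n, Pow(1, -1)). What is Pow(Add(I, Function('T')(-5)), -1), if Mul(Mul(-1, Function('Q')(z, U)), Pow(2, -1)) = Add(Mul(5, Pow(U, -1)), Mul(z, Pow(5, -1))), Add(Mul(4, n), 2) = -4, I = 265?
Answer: Rational(15, 3904) ≈ 0.0038422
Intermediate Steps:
n = Rational(-3, 2) (n = Add(Rational(-1, 2), Mul(Rational(1, 4), -4)) = Add(Rational(-1, 2), -1) = Rational(-3, 2) ≈ -1.5000)
E = Rational(-3, 8) (E = Mul(Rational(1, 4), Mul(Rational(-3, 2), Pow(1, -1))) = Mul(Rational(1, 4), Mul(Rational(-3, 2), 1)) = Mul(Rational(1, 4), Rational(-3, 2)) = Rational(-3, 8) ≈ -0.37500)
Function('Q')(z, U) = Add(Mul(-10, Pow(U, -1)), Mul(Rational(-2, 5), z)) (Function('Q')(z, U) = Mul(-2, Add(Mul(5, Pow(U, -1)), Mul(z, Pow(5, -1)))) = Mul(-2, Add(Mul(5, Pow(U, -1)), Mul(z, Rational(1, 5)))) = Mul(-2, Add(Mul(5, Pow(U, -1)), Mul(Rational(1, 5), z))) = Add(Mul(-10, Pow(U, -1)), Mul(Rational(-2, 5), z)))
Function('T')(J) = Add(1, Mul(Pow(J, -1), Add(Rational(80, 3), Mul(Rational(-2, 5), J)))) (Function('T')(J) = Add(Mul(Add(Mul(-10, Pow(Rational(-3, 8), -1)), Mul(Rational(-2, 5), J)), Pow(J, -1)), Mul(J, Pow(J, -1))) = Add(Mul(Add(Mul(-10, Rational(-8, 3)), Mul(Rational(-2, 5), J)), Pow(J, -1)), 1) = Add(Mul(Add(Rational(80, 3), Mul(Rational(-2, 5), J)), Pow(J, -1)), 1) = Add(Mul(Pow(J, -1), Add(Rational(80, 3), Mul(Rational(-2, 5), J))), 1) = Add(1, Mul(Pow(J, -1), Add(Rational(80, 3), Mul(Rational(-2, 5), J)))))
Pow(Add(I, Function('T')(-5)), -1) = Pow(Add(265, Mul(Rational(1, 15), Pow(-5, -1), Add(400, Mul(9, -5)))), -1) = Pow(Add(265, Mul(Rational(1, 15), Rational(-1, 5), Add(400, -45))), -1) = Pow(Add(265, Mul(Rational(1, 15), Rational(-1, 5), 355)), -1) = Pow(Add(265, Rational(-71, 15)), -1) = Pow(Rational(3904, 15), -1) = Rational(15, 3904)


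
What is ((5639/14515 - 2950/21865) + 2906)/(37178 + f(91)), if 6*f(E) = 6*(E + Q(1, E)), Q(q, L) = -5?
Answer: 184471815567/2365298676080 ≈ 0.077991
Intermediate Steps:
f(E) = -5 + E (f(E) = (6*(E - 5))/6 = (6*(-5 + E))/6 = (-30 + 6*E)/6 = -5 + E)
((5639/14515 - 2950/21865) + 2906)/(37178 + f(91)) = ((5639/14515 - 2950/21865) + 2906)/(37178 + (-5 + 91)) = ((5639*(1/14515) - 2950*1/21865) + 2906)/(37178 + 86) = ((5639/14515 - 590/4373) + 2906)/37264 = (16095497/63474095 + 2906)*(1/37264) = (184471815567/63474095)*(1/37264) = 184471815567/2365298676080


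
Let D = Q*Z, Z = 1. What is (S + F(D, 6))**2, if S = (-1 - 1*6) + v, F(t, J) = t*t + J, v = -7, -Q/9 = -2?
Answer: 99856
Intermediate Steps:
Q = 18 (Q = -9*(-2) = 18)
D = 18 (D = 18*1 = 18)
F(t, J) = J + t**2 (F(t, J) = t**2 + J = J + t**2)
S = -14 (S = (-1 - 1*6) - 7 = (-1 - 6) - 7 = -7 - 7 = -14)
(S + F(D, 6))**2 = (-14 + (6 + 18**2))**2 = (-14 + (6 + 324))**2 = (-14 + 330)**2 = 316**2 = 99856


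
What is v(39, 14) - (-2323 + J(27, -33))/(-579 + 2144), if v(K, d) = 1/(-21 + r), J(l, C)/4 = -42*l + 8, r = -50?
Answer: 483152/111115 ≈ 4.3482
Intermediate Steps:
J(l, C) = 32 - 168*l (J(l, C) = 4*(-42*l + 8) = 4*(8 - 42*l) = 32 - 168*l)
v(K, d) = -1/71 (v(K, d) = 1/(-21 - 50) = 1/(-71) = -1/71)
v(39, 14) - (-2323 + J(27, -33))/(-579 + 2144) = -1/71 - (-2323 + (32 - 168*27))/(-579 + 2144) = -1/71 - (-2323 + (32 - 4536))/1565 = -1/71 - (-2323 - 4504)/1565 = -1/71 - (-6827)/1565 = -1/71 - 1*(-6827/1565) = -1/71 + 6827/1565 = 483152/111115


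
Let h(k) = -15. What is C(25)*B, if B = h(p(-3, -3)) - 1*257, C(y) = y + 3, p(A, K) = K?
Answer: -7616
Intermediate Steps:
C(y) = 3 + y
B = -272 (B = -15 - 1*257 = -15 - 257 = -272)
C(25)*B = (3 + 25)*(-272) = 28*(-272) = -7616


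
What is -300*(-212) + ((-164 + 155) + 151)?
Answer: 63742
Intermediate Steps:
-300*(-212) + ((-164 + 155) + 151) = 63600 + (-9 + 151) = 63600 + 142 = 63742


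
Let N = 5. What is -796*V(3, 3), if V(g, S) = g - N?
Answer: 1592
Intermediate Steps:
V(g, S) = -5 + g (V(g, S) = g - 1*5 = g - 5 = -5 + g)
-796*V(3, 3) = -796*(-5 + 3) = -796*(-2) = 1592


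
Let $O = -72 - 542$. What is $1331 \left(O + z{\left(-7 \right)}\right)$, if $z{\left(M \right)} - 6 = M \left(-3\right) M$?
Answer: $-1004905$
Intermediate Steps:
$O = -614$
$z{\left(M \right)} = 6 - 3 M^{2}$ ($z{\left(M \right)} = 6 + M \left(-3\right) M = 6 + - 3 M M = 6 - 3 M^{2}$)
$1331 \left(O + z{\left(-7 \right)}\right) = 1331 \left(-614 + \left(6 - 3 \left(-7\right)^{2}\right)\right) = 1331 \left(-614 + \left(6 - 147\right)\right) = 1331 \left(-614 - 141\right) = 1331 \left(-755\right) = -1004905$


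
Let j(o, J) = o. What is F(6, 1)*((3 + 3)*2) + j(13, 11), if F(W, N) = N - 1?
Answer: 13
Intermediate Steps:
F(W, N) = -1 + N
F(6, 1)*((3 + 3)*2) + j(13, 11) = (-1 + 1)*((3 + 3)*2) + 13 = 0*(6*2) + 13 = 0*12 + 13 = 0 + 13 = 13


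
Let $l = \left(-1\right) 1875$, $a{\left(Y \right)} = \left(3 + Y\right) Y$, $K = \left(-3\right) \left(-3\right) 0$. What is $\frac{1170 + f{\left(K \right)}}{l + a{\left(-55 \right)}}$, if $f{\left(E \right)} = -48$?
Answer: $\frac{1122}{985} \approx 1.1391$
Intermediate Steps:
$K = 0$ ($K = 9 \cdot 0 = 0$)
$a{\left(Y \right)} = Y \left(3 + Y\right)$
$l = -1875$
$\frac{1170 + f{\left(K \right)}}{l + a{\left(-55 \right)}} = \frac{1170 - 48}{-1875 - 55 \left(3 - 55\right)} = \frac{1122}{-1875 - -2860} = \frac{1122}{-1875 + 2860} = \frac{1122}{985}$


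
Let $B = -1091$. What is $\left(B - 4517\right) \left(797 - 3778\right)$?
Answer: $16717448$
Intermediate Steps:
$\left(B - 4517\right) \left(797 - 3778\right) = \left(-1091 - 4517\right) \left(797 - 3778\right) = \left(-5608\right) \left(-2981\right) = 16717448$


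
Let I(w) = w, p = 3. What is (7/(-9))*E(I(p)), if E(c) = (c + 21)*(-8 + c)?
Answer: 280/3 ≈ 93.333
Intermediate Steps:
E(c) = (-8 + c)*(21 + c) (E(c) = (21 + c)*(-8 + c) = (-8 + c)*(21 + c))
(7/(-9))*E(I(p)) = (7/(-9))*(-168 + 3² + 13*3) = (7*(-⅑))*(-168 + 9 + 39) = -7/9*(-120) = 280/3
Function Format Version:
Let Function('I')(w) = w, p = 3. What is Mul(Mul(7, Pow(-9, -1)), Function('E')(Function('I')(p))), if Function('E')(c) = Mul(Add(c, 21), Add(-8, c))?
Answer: Rational(280, 3) ≈ 93.333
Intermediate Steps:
Function('E')(c) = Mul(Add(-8, c), Add(21, c)) (Function('E')(c) = Mul(Add(21, c), Add(-8, c)) = Mul(Add(-8, c), Add(21, c)))
Mul(Mul(7, Pow(-9, -1)), Function('E')(Function('I')(p))) = Mul(Mul(7, Pow(-9, -1)), Add(-168, Pow(3, 2), Mul(13, 3))) = Mul(Mul(7, Rational(-1, 9)), Add(-168, 9, 39)) = Mul(Rational(-7, 9), -120) = Rational(280, 3)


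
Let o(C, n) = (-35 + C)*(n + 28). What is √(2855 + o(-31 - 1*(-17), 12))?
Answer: √895 ≈ 29.917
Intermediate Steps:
o(C, n) = (-35 + C)*(28 + n)
√(2855 + o(-31 - 1*(-17), 12)) = √(2855 + (-980 - 35*12 + 28*(-31 - 1*(-17)) + (-31 - 1*(-17))*12)) = √(2855 + (-980 - 420 + 28*(-31 + 17) + (-31 + 17)*12)) = √(2855 + (-980 - 420 + 28*(-14) - 14*12)) = √(2855 + (-980 - 420 - 392 - 168)) = √(2855 - 1960) = √895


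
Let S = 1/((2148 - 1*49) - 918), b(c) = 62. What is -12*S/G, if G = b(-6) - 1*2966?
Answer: 1/285802 ≈ 3.4989e-6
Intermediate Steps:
S = 1/1181 (S = 1/((2148 - 49) - 918) = 1/(2099 - 918) = 1/1181 ≈ 0.00084674)
G = -2904 (G = 62 - 1*2966 = 62 - 2966 = -2904)
-12*S/G = -12/(1181*(-2904)) = -12*(-1)/(1181*2904) = -12*(-1/3429624) = 1/285802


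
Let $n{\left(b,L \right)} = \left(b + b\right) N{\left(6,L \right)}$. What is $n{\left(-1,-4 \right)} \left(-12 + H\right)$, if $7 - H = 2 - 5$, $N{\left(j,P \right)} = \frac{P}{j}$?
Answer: $- \frac{8}{3} \approx -2.6667$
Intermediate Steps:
$n{\left(b,L \right)} = \frac{L b}{3}$ ($n{\left(b,L \right)} = \left(b + b\right) \frac{L}{6} = 2 b L \frac{1}{6} = 2 b \frac{L}{6} = \frac{L b}{3}$)
$H = 10$ ($H = 7 - \left(2 - 5\right) = 7 - -3 = 7 + 3 = 10$)
$n{\left(-1,-4 \right)} \left(-12 + H\right) = \frac{1}{3} \left(-4\right) \left(-1\right) \left(-12 + 10\right) = \frac{4}{3} \left(-2\right) = - \frac{8}{3}$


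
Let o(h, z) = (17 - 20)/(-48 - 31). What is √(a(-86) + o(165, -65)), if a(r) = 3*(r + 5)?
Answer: I*√1516326/79 ≈ 15.587*I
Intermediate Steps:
o(h, z) = 3/79 (o(h, z) = -3/(-79) = -3*(-1/79) = 3/79)
a(r) = 15 + 3*r (a(r) = 3*(5 + r) = 15 + 3*r)
√(a(-86) + o(165, -65)) = √((15 + 3*(-86)) + 3/79) = √((15 - 258) + 3/79) = √(-243 + 3/79) = √(-19194/79) = I*√1516326/79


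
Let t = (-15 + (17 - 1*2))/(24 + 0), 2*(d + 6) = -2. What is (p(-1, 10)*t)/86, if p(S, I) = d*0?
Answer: 0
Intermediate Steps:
d = -7 (d = -6 + (½)*(-2) = -6 - 1 = -7)
t = 0 (t = (-15 + (17 - 2))/24 = (-15 + 15)*(1/24) = 0*(1/24) = 0)
p(S, I) = 0 (p(S, I) = -7*0 = 0)
(p(-1, 10)*t)/86 = (0*0)/86 = 0*(1/86) = 0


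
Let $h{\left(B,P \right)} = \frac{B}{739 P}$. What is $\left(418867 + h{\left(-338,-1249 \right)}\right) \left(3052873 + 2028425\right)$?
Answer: $\frac{1964525583550839750}{923011} \approx 2.1284 \cdot 10^{12}$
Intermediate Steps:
$h{\left(B,P \right)} = \frac{B}{739 P}$ ($h{\left(B,P \right)} = B \frac{1}{739 P} = \frac{B}{739 P}$)
$\left(418867 + h{\left(-338,-1249 \right)}\right) \left(3052873 + 2028425\right) = \left(418867 + \frac{1}{739} \left(-338\right) \frac{1}{-1249}\right) \left(3052873 + 2028425\right) = \left(418867 + \frac{1}{739} \left(-338\right) \left(- \frac{1}{1249}\right)\right) 5081298 = \left(418867 + \frac{338}{923011}\right) 5081298 = \frac{386618848875}{923011} \cdot 5081298 = \frac{1964525583550839750}{923011}$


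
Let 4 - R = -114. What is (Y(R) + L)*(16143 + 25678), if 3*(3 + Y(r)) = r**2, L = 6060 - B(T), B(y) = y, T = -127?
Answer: 1358178796/3 ≈ 4.5273e+8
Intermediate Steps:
R = 118 (R = 4 - 1*(-114) = 4 + 114 = 118)
L = 6187 (L = 6060 - 1*(-127) = 6060 + 127 = 6187)
Y(r) = -3 + r**2/3
(Y(R) + L)*(16143 + 25678) = ((-3 + (1/3)*118**2) + 6187)*(16143 + 25678) = ((-3 + (1/3)*13924) + 6187)*41821 = ((-3 + 13924/3) + 6187)*41821 = (13915/3 + 6187)*41821 = (32476/3)*41821 = 1358178796/3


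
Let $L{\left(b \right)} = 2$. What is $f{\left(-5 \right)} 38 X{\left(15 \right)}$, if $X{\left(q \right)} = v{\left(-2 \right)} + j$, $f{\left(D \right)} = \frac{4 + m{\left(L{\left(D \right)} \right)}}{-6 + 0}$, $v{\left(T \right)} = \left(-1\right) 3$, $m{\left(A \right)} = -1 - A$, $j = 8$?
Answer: $- \frac{95}{3} \approx -31.667$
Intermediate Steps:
$v{\left(T \right)} = -3$
$f{\left(D \right)} = - \frac{1}{6}$ ($f{\left(D \right)} = \frac{4 - 3}{-6 + 0} = \frac{4 - 3}{-6} = \left(4 - 3\right) \left(- \frac{1}{6}\right) = 1 \left(- \frac{1}{6}\right) = - \frac{1}{6}$)
$X{\left(q \right)} = 5$ ($X{\left(q \right)} = -3 + 8 = 5$)
$f{\left(-5 \right)} 38 X{\left(15 \right)} = \left(- \frac{1}{6}\right) 38 \cdot 5 = \left(- \frac{19}{3}\right) 5 = - \frac{95}{3}$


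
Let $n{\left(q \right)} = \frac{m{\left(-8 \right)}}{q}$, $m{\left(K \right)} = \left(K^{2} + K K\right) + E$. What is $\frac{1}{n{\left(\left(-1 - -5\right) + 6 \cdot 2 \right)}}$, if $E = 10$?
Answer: $\frac{8}{69} \approx 0.11594$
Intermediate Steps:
$m{\left(K \right)} = 10 + 2 K^{2}$ ($m{\left(K \right)} = \left(K^{2} + K K\right) + 10 = \left(K^{2} + K^{2}\right) + 10 = 2 K^{2} + 10 = 10 + 2 K^{2}$)
$n{\left(q \right)} = \frac{138}{q}$ ($n{\left(q \right)} = \frac{10 + 2 \left(-8\right)^{2}}{q} = \frac{10 + 2 \cdot 64}{q} = \frac{10 + 128}{q} = \frac{138}{q}$)
$\frac{1}{n{\left(\left(-1 - -5\right) + 6 \cdot 2 \right)}} = \frac{1}{138 \frac{1}{\left(-1 - -5\right) + 6 \cdot 2}} = \frac{1}{138 \frac{1}{\left(-1 + 5\right) + 12}} = \frac{1}{138 \frac{1}{4 + 12}} = \frac{1}{138 \cdot \frac{1}{16}} = \frac{1}{\frac{69}{8}} = \frac{8}{69}$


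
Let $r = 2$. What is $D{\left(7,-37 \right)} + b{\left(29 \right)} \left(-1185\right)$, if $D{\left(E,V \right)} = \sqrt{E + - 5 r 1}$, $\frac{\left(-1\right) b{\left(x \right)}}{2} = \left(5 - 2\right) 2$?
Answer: $14220 + i \sqrt{3} \approx 14220.0 + 1.732 i$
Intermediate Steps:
$b{\left(x \right)} = -12$ ($b{\left(x \right)} = - 2 \left(5 - 2\right) 2 = - 2 \cdot 3 \cdot 2 = \left(-2\right) 6 = -12$)
$D{\left(E,V \right)} = \sqrt{-10 + E}$ ($D{\left(E,V \right)} = \sqrt{E + \left(-5\right) 2 \cdot 1} = \sqrt{E - 10} = \sqrt{-10 + E}$)
$D{\left(7,-37 \right)} + b{\left(29 \right)} \left(-1185\right) = \sqrt{-10 + 7} - -14220 = \sqrt{-3} + 14220 = i \sqrt{3} + 14220 = 14220 + i \sqrt{3}$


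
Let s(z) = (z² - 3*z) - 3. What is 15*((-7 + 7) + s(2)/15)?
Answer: -5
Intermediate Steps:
s(z) = -3 + z² - 3*z
15*((-7 + 7) + s(2)/15) = 15*((-7 + 7) + (-3 + 2² - 3*2)/15) = 15*(0 + (-3 + 4 - 6)*(1/15)) = 15*(0 - 5*1/15) = 15*(0 - ⅓) = 15*(-⅓) = -5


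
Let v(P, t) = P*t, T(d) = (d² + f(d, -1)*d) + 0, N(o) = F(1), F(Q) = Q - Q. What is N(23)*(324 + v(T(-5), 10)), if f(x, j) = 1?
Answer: 0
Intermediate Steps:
F(Q) = 0
N(o) = 0
T(d) = d + d² (T(d) = (d² + 1*d) + 0 = (d² + d) + 0 = (d + d²) + 0 = d + d²)
N(23)*(324 + v(T(-5), 10)) = 0*(324 - 5*(1 - 5)*10) = 0*(324 - 5*(-4)*10) = 0*(324 + 20*10) = 0*(324 + 200) = 0*524 = 0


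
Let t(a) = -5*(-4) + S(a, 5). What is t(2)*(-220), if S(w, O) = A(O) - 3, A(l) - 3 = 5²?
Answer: -9900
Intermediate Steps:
A(l) = 28 (A(l) = 3 + 5² = 3 + 25 = 28)
S(w, O) = 25 (S(w, O) = 28 - 3 = 25)
t(a) = 45 (t(a) = -5*(-4) + 25 = 20 + 25 = 45)
t(2)*(-220) = 45*(-220) = -9900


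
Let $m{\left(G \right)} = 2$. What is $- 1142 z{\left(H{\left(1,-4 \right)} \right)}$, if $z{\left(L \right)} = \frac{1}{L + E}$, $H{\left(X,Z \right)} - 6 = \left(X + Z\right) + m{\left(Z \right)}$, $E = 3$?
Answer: $- \frac{571}{4} \approx -142.75$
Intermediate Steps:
$H{\left(X,Z \right)} = 8 + X + Z$ ($H{\left(X,Z \right)} = 6 + \left(\left(X + Z\right) + 2\right) = 6 + \left(2 + X + Z\right) = 8 + X + Z$)
$z{\left(L \right)} = \frac{1}{3 + L}$ ($z{\left(L \right)} = \frac{1}{L + 3} = \frac{1}{3 + L}$)
$- 1142 z{\left(H{\left(1,-4 \right)} \right)} = - \frac{1142}{3 + \left(8 + 1 - 4\right)} = - \frac{1142}{3 + 5} = - \frac{1142}{8} = \left(-1142\right) \frac{1}{8} = - \frac{571}{4}$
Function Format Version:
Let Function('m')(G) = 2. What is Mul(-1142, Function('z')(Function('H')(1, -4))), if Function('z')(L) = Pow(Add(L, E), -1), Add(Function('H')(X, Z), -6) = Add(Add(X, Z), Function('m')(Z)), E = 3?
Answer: Rational(-571, 4) ≈ -142.75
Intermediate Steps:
Function('H')(X, Z) = Add(8, X, Z) (Function('H')(X, Z) = Add(6, Add(Add(X, Z), 2)) = Add(6, Add(2, X, Z)) = Add(8, X, Z))
Function('z')(L) = Pow(Add(3, L), -1) (Function('z')(L) = Pow(Add(L, 3), -1) = Pow(Add(3, L), -1))
Mul(-1142, Function('z')(Function('H')(1, -4))) = Mul(-1142, Pow(Add(3, Add(8, 1, -4)), -1)) = Mul(-1142, Pow(Add(3, 5), -1)) = Mul(-1142, Pow(8, -1)) = Mul(-1142, Rational(1, 8)) = Rational(-571, 4)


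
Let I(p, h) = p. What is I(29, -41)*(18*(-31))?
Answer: -16182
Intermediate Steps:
I(29, -41)*(18*(-31)) = 29*(18*(-31)) = 29*(-558) = -16182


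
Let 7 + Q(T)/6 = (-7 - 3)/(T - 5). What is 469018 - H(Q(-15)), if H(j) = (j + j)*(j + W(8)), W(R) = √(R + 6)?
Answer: 465976 + 78*√14 ≈ 4.6627e+5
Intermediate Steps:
Q(T) = -42 - 60/(-5 + T) (Q(T) = -42 + 6*((-7 - 3)/(T - 5)) = -42 + 6*(-10/(-5 + T)) = -42 - 60/(-5 + T))
W(R) = √(6 + R)
H(j) = 2*j*(j + √14) (H(j) = (j + j)*(j + √(6 + 8)) = (2*j)*(j + √14) = 2*j*(j + √14))
469018 - H(Q(-15)) = 469018 - 2*6*(25 - 7*(-15))/(-5 - 15)*(6*(25 - 7*(-15))/(-5 - 15) + √14) = 469018 - 2*6*(25 + 105)/(-20)*(6*(25 + 105)/(-20) + √14) = 469018 - 2*6*(-1/20)*130*(6*(-1/20)*130 + √14) = 469018 - 2*(-39)*(-39 + √14) = 469018 - (3042 - 78*√14) = 469018 + (-3042 + 78*√14) = 465976 + 78*√14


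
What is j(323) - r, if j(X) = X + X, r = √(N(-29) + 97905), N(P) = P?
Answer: 646 - 2*√24469 ≈ 333.15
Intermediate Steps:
r = 2*√24469 (r = √(-29 + 97905) = √97876 = 2*√24469 ≈ 312.85)
j(X) = 2*X
j(323) - r = 2*323 - 2*√24469 = 646 - 2*√24469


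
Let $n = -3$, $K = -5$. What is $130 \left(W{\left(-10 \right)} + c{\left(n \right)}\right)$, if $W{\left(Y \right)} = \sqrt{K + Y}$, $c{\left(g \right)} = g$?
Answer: $-390 + 130 i \sqrt{15} \approx -390.0 + 503.49 i$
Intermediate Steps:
$W{\left(Y \right)} = \sqrt{-5 + Y}$
$130 \left(W{\left(-10 \right)} + c{\left(n \right)}\right) = 130 \left(\sqrt{-5 - 10} - 3\right) = 130 \left(\sqrt{-15} - 3\right) = 130 \left(i \sqrt{15} - 3\right) = 130 \left(-3 + i \sqrt{15}\right) = -390 + 130 i \sqrt{15}$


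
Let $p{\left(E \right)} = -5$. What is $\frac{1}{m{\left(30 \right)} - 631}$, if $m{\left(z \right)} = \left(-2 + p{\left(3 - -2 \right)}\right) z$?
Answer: $- \frac{1}{841} \approx -0.0011891$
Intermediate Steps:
$m{\left(z \right)} = - 7 z$ ($m{\left(z \right)} = \left(-2 - 5\right) z = - 7 z$)
$\frac{1}{m{\left(30 \right)} - 631} = \frac{1}{\left(-7\right) 30 - 631} = \frac{1}{-210 - 631} = \frac{1}{-841} = - \frac{1}{841}$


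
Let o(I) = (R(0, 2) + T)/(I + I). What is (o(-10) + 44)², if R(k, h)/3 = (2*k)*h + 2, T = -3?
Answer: 769129/400 ≈ 1922.8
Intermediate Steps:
R(k, h) = 6 + 6*h*k (R(k, h) = 3*((2*k)*h + 2) = 3*(2*h*k + 2) = 3*(2 + 2*h*k) = 6 + 6*h*k)
o(I) = 3/(2*I) (o(I) = ((6 + 6*2*0) - 3)/(I + I) = ((6 + 0) - 3)/((2*I)) = (6 - 3)*(1/(2*I)) = 3*(1/(2*I)) = 3/(2*I))
(o(-10) + 44)² = ((3/2)/(-10) + 44)² = ((3/2)*(-⅒) + 44)² = (-3/20 + 44)² = (877/20)² = 769129/400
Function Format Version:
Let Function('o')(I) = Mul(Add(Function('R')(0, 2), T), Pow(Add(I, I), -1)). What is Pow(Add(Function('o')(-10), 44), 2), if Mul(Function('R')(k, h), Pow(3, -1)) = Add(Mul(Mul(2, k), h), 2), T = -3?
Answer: Rational(769129, 400) ≈ 1922.8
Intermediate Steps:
Function('R')(k, h) = Add(6, Mul(6, h, k)) (Function('R')(k, h) = Mul(3, Add(Mul(Mul(2, k), h), 2)) = Mul(3, Add(Mul(2, h, k), 2)) = Mul(3, Add(2, Mul(2, h, k))) = Add(6, Mul(6, h, k)))
Function('o')(I) = Mul(Rational(3, 2), Pow(I, -1)) (Function('o')(I) = Mul(Add(Add(6, Mul(6, 2, 0)), -3), Pow(Add(I, I), -1)) = Mul(Add(Add(6, 0), -3), Pow(Mul(2, I), -1)) = Mul(Add(6, -3), Mul(Rational(1, 2), Pow(I, -1))) = Mul(3, Mul(Rational(1, 2), Pow(I, -1))) = Mul(Rational(3, 2), Pow(I, -1)))
Pow(Add(Function('o')(-10), 44), 2) = Pow(Add(Mul(Rational(3, 2), Pow(-10, -1)), 44), 2) = Pow(Add(Mul(Rational(3, 2), Rational(-1, 10)), 44), 2) = Pow(Add(Rational(-3, 20), 44), 2) = Pow(Rational(877, 20), 2) = Rational(769129, 400)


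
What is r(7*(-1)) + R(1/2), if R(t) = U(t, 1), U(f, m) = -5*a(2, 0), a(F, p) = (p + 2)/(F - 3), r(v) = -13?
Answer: -3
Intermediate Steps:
a(F, p) = (2 + p)/(-3 + F)
U(f, m) = 10 (U(f, m) = -5*(2 + 0)/(-3 + 2) = -5*2/(-1) = -(-5)*2 = -5*(-2) = 10)
R(t) = 10
r(7*(-1)) + R(1/2) = -13 + 10 = -3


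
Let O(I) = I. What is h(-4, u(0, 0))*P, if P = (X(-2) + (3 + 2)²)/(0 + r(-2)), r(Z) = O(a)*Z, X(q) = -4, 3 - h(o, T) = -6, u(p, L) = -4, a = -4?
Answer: 189/8 ≈ 23.625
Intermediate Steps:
h(o, T) = 9 (h(o, T) = 3 - 1*(-6) = 3 + 6 = 9)
r(Z) = -4*Z
P = 21/8 (P = (-4 + (3 + 2)²)/(0 - 4*(-2)) = (-4 + 5²)/(0 + 8) = (-4 + 25)/8 = 21*(⅛) = 21/8 ≈ 2.6250)
h(-4, u(0, 0))*P = 9*(21/8) = 189/8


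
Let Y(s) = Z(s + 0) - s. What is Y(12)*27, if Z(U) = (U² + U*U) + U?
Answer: 7776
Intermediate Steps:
Z(U) = U + 2*U² (Z(U) = (U² + U²) + U = 2*U² + U = U + 2*U²)
Y(s) = -s + s*(1 + 2*s) (Y(s) = (s + 0)*(1 + 2*(s + 0)) - s = s*(1 + 2*s) - s = -s + s*(1 + 2*s))
Y(12)*27 = (2*12²)*27 = (2*144)*27 = 288*27 = 7776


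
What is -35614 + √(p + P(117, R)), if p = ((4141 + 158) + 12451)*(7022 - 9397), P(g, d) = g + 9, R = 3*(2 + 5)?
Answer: -35614 + 2*I*√9945281 ≈ -35614.0 + 6307.2*I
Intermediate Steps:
R = 21 (R = 3*7 = 21)
P(g, d) = 9 + g
p = -39781250 (p = (4299 + 12451)*(-2375) = 16750*(-2375) = -39781250)
-35614 + √(p + P(117, R)) = -35614 + √(-39781250 + (9 + 117)) = -35614 + √(-39781250 + 126) = -35614 + √(-39781124) = -35614 + 2*I*√9945281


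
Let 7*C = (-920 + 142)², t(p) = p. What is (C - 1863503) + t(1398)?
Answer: -12429451/7 ≈ -1.7756e+6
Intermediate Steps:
C = 605284/7 (C = (-920 + 142)²/7 = (⅐)*(-778)² = (⅐)*605284 = 605284/7 ≈ 86469.)
(C - 1863503) + t(1398) = (605284/7 - 1863503) + 1398 = -12439237/7 + 1398 = -12429451/7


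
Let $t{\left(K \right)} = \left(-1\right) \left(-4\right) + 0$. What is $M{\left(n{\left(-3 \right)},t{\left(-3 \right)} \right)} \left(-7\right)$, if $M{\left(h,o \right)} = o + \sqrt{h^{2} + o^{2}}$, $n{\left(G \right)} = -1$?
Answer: $-28 - 7 \sqrt{17} \approx -56.862$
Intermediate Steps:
$t{\left(K \right)} = 4$ ($t{\left(K \right)} = 4 + 0 = 4$)
$M{\left(n{\left(-3 \right)},t{\left(-3 \right)} \right)} \left(-7\right) = \left(4 + \sqrt{\left(-1\right)^{2} + 4^{2}}\right) \left(-7\right) = \left(4 + \sqrt{1 + 16}\right) \left(-7\right) = \left(4 + \sqrt{17}\right) \left(-7\right) = -28 - 7 \sqrt{17}$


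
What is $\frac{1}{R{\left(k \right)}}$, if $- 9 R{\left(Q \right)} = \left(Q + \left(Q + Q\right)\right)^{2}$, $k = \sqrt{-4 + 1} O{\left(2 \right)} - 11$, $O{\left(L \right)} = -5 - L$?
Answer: $\frac{i}{2 \left(13 i + 77 \sqrt{3}\right)} \approx 0.000362 + 0.0037137 i$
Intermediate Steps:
$k = -11 - 7 i \sqrt{3}$ ($k = \sqrt{-4 + 1} \left(-5 - 2\right) - 11 = \sqrt{-3} \left(-5 - 2\right) - 11 = i \sqrt{3} \left(-7\right) - 11 = - 7 i \sqrt{3} - 11 = -11 - 7 i \sqrt{3} \approx -11.0 - 12.124 i$)
$R{\left(Q \right)} = - Q^{2}$ ($R{\left(Q \right)} = - \frac{\left(Q + \left(Q + Q\right)\right)^{2}}{9} = - \frac{\left(Q + 2 Q\right)^{2}}{9} = - \frac{\left(3 Q\right)^{2}}{9} = - \frac{9 Q^{2}}{9} = - Q^{2}$)
$\frac{1}{R{\left(k \right)}} = \frac{1}{\left(-1\right) \left(-11 - 7 i \sqrt{3}\right)^{2}} = - \frac{1}{\left(-11 - 7 i \sqrt{3}\right)^{2}}$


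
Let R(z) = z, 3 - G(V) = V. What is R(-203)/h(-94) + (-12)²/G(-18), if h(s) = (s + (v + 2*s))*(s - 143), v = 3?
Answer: 3172483/462861 ≈ 6.8541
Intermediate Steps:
G(V) = 3 - V
h(s) = (-143 + s)*(3 + 3*s) (h(s) = (s + (3 + 2*s))*(s - 143) = (3 + 3*s)*(-143 + s) = (-143 + s)*(3 + 3*s))
R(-203)/h(-94) + (-12)²/G(-18) = -203/(-429 - 426*(-94) + 3*(-94)²) + (-12)²/(3 - 1*(-18)) = -203/(-429 + 40044 + 3*8836) + 144/(3 + 18) = -203/(-429 + 40044 + 26508) + 144/21 = -203/66123 + 144*(1/21) = -203*1/66123 + 48/7 = -203/66123 + 48/7 = 3172483/462861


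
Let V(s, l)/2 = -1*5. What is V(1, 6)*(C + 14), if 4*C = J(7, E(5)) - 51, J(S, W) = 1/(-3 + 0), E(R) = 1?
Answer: -35/3 ≈ -11.667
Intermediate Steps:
V(s, l) = -10 (V(s, l) = 2*(-1*5) = 2*(-5) = -10)
J(S, W) = -⅓ (J(S, W) = 1/(-3) = -⅓)
C = -77/6 (C = (-⅓ - 51)/4 = (¼)*(-154/3) = -77/6 ≈ -12.833)
V(1, 6)*(C + 14) = -10*(-77/6 + 14) = -10*7/6 = -35/3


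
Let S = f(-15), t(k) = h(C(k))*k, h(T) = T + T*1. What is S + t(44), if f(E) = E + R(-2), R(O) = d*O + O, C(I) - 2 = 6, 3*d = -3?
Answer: 689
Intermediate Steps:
d = -1 (d = (⅓)*(-3) = -1)
C(I) = 8 (C(I) = 2 + 6 = 8)
R(O) = 0 (R(O) = -O + O = 0)
f(E) = E (f(E) = E + 0 = E)
h(T) = 2*T (h(T) = T + T = 2*T)
t(k) = 16*k (t(k) = (2*8)*k = 16*k)
S = -15
S + t(44) = -15 + 16*44 = -15 + 704 = 689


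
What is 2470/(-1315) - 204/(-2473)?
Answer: -1168010/650399 ≈ -1.7958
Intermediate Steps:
2470/(-1315) - 204/(-2473) = 2470*(-1/1315) - 204*(-1/2473) = -494/263 + 204/2473 = -1168010/650399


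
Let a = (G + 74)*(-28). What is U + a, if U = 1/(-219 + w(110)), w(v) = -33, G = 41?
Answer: -811441/252 ≈ -3220.0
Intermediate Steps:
a = -3220 (a = (41 + 74)*(-28) = 115*(-28) = -3220)
U = -1/252 (U = 1/(-219 - 33) = 1/(-252) = -1/252 ≈ -0.0039683)
U + a = -1/252 - 3220 = -811441/252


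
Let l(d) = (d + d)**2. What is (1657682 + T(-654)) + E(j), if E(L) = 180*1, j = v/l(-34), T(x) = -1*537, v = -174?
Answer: 1657325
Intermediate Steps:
l(d) = 4*d**2 (l(d) = (2*d)**2 = 4*d**2)
T(x) = -537
j = -87/2312 (j = -174/(4*(-34)**2) = -174/(4*1156) = -174/4624 = -174*1/4624 = -87/2312 ≈ -0.037630)
E(L) = 180
(1657682 + T(-654)) + E(j) = (1657682 - 537) + 180 = 1657145 + 180 = 1657325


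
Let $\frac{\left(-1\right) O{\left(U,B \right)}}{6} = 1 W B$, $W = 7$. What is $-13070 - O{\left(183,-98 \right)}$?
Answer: $-17186$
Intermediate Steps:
$O{\left(U,B \right)} = - 42 B$ ($O{\left(U,B \right)} = - 6 \cdot 1 \cdot 7 B = - 6 \cdot 7 B = - 42 B$)
$-13070 - O{\left(183,-98 \right)} = -13070 - \left(-42\right) \left(-98\right) = -13070 - 4116 = -17186$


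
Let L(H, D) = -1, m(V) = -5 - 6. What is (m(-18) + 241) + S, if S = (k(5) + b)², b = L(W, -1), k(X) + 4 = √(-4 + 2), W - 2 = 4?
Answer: 253 - 10*I*√2 ≈ 253.0 - 14.142*I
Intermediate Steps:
W = 6 (W = 2 + 4 = 6)
m(V) = -11
k(X) = -4 + I*√2 (k(X) = -4 + √(-4 + 2) = -4 + √(-2) = -4 + I*√2)
b = -1
S = (-5 + I*√2)² (S = ((-4 + I*√2) - 1)² = (-5 + I*√2)² ≈ 23.0 - 14.142*I)
(m(-18) + 241) + S = (-11 + 241) + (5 - I*√2)² = 230 + (5 - I*√2)²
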